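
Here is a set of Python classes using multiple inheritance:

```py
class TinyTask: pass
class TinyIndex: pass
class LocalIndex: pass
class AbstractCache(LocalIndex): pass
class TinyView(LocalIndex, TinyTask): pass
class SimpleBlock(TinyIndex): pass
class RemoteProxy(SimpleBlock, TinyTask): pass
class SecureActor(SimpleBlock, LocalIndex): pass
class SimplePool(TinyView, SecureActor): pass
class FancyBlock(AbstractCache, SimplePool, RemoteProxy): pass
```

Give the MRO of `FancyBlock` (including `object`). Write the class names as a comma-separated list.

L[FancyBlock] = FancyBlock + merge(L[AbstractCache], L[SimplePool], L[RemoteProxy], [AbstractCache SimplePool RemoteProxy])
  take AbstractCache:  [AbstractCache LocalIndex object] + [SimplePool TinyView SecureActor SimpleBlock TinyIndex LocalIndex TinyTask object] + [RemoteProxy SimpleBlock TinyIndex TinyTask object] + [AbstractCache SimplePool RemoteProxy]
  take SimplePool:  [LocalIndex object] + [SimplePool TinyView SecureActor SimpleBlock TinyIndex LocalIndex TinyTask object] + [RemoteProxy SimpleBlock TinyIndex TinyTask object] + [SimplePool RemoteProxy]
  take TinyView:  [LocalIndex object] + [TinyView SecureActor SimpleBlock TinyIndex LocalIndex TinyTask object] + [RemoteProxy SimpleBlock TinyIndex TinyTask object] + [RemoteProxy]
  take SecureActor:  [LocalIndex object] + [SecureActor SimpleBlock TinyIndex LocalIndex TinyTask object] + [RemoteProxy SimpleBlock TinyIndex TinyTask object] + [RemoteProxy]
  take RemoteProxy:  [LocalIndex object] + [SimpleBlock TinyIndex LocalIndex TinyTask object] + [RemoteProxy SimpleBlock TinyIndex TinyTask object] + [RemoteProxy]
  take SimpleBlock:  [LocalIndex object] + [SimpleBlock TinyIndex LocalIndex TinyTask object] + [SimpleBlock TinyIndex TinyTask object]
  take TinyIndex:  [LocalIndex object] + [TinyIndex LocalIndex TinyTask object] + [TinyIndex TinyTask object]
  take LocalIndex:  [LocalIndex object] + [LocalIndex TinyTask object] + [TinyTask object]
  take TinyTask:  [object] + [TinyTask object] + [TinyTask object]
  take object:  [object] + [object] + [object]

FancyBlock, AbstractCache, SimplePool, TinyView, SecureActor, RemoteProxy, SimpleBlock, TinyIndex, LocalIndex, TinyTask, object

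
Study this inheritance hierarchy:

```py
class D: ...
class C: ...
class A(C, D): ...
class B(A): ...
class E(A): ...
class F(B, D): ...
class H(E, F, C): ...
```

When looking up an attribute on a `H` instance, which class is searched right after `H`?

L[H] = H + merge(L[E], L[F], L[C], [E F C])
  take E:  [E A C D object] + [F B A C D object] + [C object] + [E F C]
  take F:  [A C D object] + [F B A C D object] + [C object] + [F C]
  take B:  [A C D object] + [B A C D object] + [C object] + [C]
  take A:  [A C D object] + [A C D object] + [C object] + [C]
  take C:  [C D object] + [C D object] + [C object] + [C]
  take D:  [D object] + [D object] + [object]
  take object:  [object] + [object] + [object]
MRO: H E F B A C D object
H is at position 0; next is E.

E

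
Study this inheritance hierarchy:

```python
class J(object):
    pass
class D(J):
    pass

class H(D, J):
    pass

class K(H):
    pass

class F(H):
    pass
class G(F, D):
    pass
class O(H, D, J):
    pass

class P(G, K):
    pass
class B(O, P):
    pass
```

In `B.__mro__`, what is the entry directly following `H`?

L[B] = B + merge(L[O], L[P], [O P])
  take O:  [O H D J object] + [P G F K H D J object] + [O P]
  take P:  [H D J object] + [P G F K H D J object] + [P]
  take G:  [H D J object] + [G F K H D J object]
  take F:  [H D J object] + [F K H D J object]
  take K:  [H D J object] + [K H D J object]
  take H:  [H D J object] + [H D J object]
  take D:  [D J object] + [D J object]
  take J:  [J object] + [J object]
  take object:  [object] + [object]
MRO: B O P G F K H D J object
H is at position 6; next is D.

D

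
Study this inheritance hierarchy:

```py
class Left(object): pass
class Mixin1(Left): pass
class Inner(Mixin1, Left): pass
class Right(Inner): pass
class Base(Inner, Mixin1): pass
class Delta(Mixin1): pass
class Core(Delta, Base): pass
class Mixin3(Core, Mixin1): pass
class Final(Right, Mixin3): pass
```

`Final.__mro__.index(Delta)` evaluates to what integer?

4

L[Final] = Final + merge(L[Right], L[Mixin3], [Right Mixin3])
  take Right:  [Right Inner Mixin1 Left object] + [Mixin3 Core Delta Base Inner Mixin1 Left object] + [Right Mixin3]
  take Mixin3:  [Inner Mixin1 Left object] + [Mixin3 Core Delta Base Inner Mixin1 Left object] + [Mixin3]
  take Core:  [Inner Mixin1 Left object] + [Core Delta Base Inner Mixin1 Left object]
  take Delta:  [Inner Mixin1 Left object] + [Delta Base Inner Mixin1 Left object]
  take Base:  [Inner Mixin1 Left object] + [Base Inner Mixin1 Left object]
  take Inner:  [Inner Mixin1 Left object] + [Inner Mixin1 Left object]
  take Mixin1:  [Mixin1 Left object] + [Mixin1 Left object]
  take Left:  [Left object] + [Left object]
  take object:  [object] + [object]
MRO: Final Right Mixin3 Core Delta Base Inner Mixin1 Left object
Delta sits at index 4.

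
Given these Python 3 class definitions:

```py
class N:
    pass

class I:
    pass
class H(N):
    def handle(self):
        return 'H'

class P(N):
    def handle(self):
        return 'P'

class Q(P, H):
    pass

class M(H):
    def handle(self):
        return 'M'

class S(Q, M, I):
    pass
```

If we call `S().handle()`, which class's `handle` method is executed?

L[S] = S + merge(L[Q], L[M], L[I], [Q M I])
  take Q:  [Q P H N object] + [M H N object] + [I object] + [Q M I]
  take P:  [P H N object] + [M H N object] + [I object] + [M I]
  take M:  [H N object] + [M H N object] + [I object] + [M I]
  take H:  [H N object] + [H N object] + [I object] + [I]
  take N:  [N object] + [N object] + [I object] + [I]
  take I:  [object] + [object] + [I object] + [I]
  take object:  [object] + [object] + [object]
MRO: S Q P M H N I object
handle is defined in: H, M, P. First along the MRO is P.

P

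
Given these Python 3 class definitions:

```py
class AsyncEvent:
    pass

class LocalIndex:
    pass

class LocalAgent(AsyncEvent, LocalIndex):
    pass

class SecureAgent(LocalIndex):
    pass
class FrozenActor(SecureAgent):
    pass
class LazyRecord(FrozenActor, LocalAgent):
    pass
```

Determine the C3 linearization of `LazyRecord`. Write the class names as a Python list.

[LazyRecord, FrozenActor, SecureAgent, LocalAgent, AsyncEvent, LocalIndex, object]

L[LazyRecord] = LazyRecord + merge(L[FrozenActor], L[LocalAgent], [FrozenActor LocalAgent])
  take FrozenActor:  [FrozenActor SecureAgent LocalIndex object] + [LocalAgent AsyncEvent LocalIndex object] + [FrozenActor LocalAgent]
  take SecureAgent:  [SecureAgent LocalIndex object] + [LocalAgent AsyncEvent LocalIndex object] + [LocalAgent]
  take LocalAgent:  [LocalIndex object] + [LocalAgent AsyncEvent LocalIndex object] + [LocalAgent]
  take AsyncEvent:  [LocalIndex object] + [AsyncEvent LocalIndex object]
  take LocalIndex:  [LocalIndex object] + [LocalIndex object]
  take object:  [object] + [object]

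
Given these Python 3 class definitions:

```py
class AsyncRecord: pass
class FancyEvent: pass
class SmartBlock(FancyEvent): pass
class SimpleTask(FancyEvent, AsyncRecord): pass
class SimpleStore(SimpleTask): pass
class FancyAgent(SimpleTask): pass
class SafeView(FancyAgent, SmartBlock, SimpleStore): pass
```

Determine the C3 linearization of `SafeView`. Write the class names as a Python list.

L[SafeView] = SafeView + merge(L[FancyAgent], L[SmartBlock], L[SimpleStore], [FancyAgent SmartBlock SimpleStore])
  take FancyAgent:  [FancyAgent SimpleTask FancyEvent AsyncRecord object] + [SmartBlock FancyEvent object] + [SimpleStore SimpleTask FancyEvent AsyncRecord object] + [FancyAgent SmartBlock SimpleStore]
  take SmartBlock:  [SimpleTask FancyEvent AsyncRecord object] + [SmartBlock FancyEvent object] + [SimpleStore SimpleTask FancyEvent AsyncRecord object] + [SmartBlock SimpleStore]
  take SimpleStore:  [SimpleTask FancyEvent AsyncRecord object] + [FancyEvent object] + [SimpleStore SimpleTask FancyEvent AsyncRecord object] + [SimpleStore]
  take SimpleTask:  [SimpleTask FancyEvent AsyncRecord object] + [FancyEvent object] + [SimpleTask FancyEvent AsyncRecord object]
  take FancyEvent:  [FancyEvent AsyncRecord object] + [FancyEvent object] + [FancyEvent AsyncRecord object]
  take AsyncRecord:  [AsyncRecord object] + [object] + [AsyncRecord object]
  take object:  [object] + [object] + [object]

[SafeView, FancyAgent, SmartBlock, SimpleStore, SimpleTask, FancyEvent, AsyncRecord, object]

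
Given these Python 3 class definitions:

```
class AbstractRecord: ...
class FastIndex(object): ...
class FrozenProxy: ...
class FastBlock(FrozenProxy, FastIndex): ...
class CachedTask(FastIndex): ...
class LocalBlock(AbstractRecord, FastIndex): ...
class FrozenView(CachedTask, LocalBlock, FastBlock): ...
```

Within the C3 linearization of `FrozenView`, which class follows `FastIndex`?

L[FrozenView] = FrozenView + merge(L[CachedTask], L[LocalBlock], L[FastBlock], [CachedTask LocalBlock FastBlock])
  take CachedTask:  [CachedTask FastIndex object] + [LocalBlock AbstractRecord FastIndex object] + [FastBlock FrozenProxy FastIndex object] + [CachedTask LocalBlock FastBlock]
  take LocalBlock:  [FastIndex object] + [LocalBlock AbstractRecord FastIndex object] + [FastBlock FrozenProxy FastIndex object] + [LocalBlock FastBlock]
  take AbstractRecord:  [FastIndex object] + [AbstractRecord FastIndex object] + [FastBlock FrozenProxy FastIndex object] + [FastBlock]
  take FastBlock:  [FastIndex object] + [FastIndex object] + [FastBlock FrozenProxy FastIndex object] + [FastBlock]
  take FrozenProxy:  [FastIndex object] + [FastIndex object] + [FrozenProxy FastIndex object]
  take FastIndex:  [FastIndex object] + [FastIndex object] + [FastIndex object]
  take object:  [object] + [object] + [object]
MRO: FrozenView CachedTask LocalBlock AbstractRecord FastBlock FrozenProxy FastIndex object
FastIndex is at position 6; next is object.

object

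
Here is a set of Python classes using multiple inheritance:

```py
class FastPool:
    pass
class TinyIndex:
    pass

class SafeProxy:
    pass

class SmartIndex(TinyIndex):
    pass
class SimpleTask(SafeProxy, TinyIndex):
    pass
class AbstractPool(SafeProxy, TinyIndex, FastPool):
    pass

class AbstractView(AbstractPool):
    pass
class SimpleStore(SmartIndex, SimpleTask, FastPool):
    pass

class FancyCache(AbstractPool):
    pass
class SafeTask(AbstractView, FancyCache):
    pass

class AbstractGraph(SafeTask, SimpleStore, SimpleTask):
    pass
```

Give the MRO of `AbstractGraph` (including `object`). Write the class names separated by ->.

AbstractGraph -> SafeTask -> AbstractView -> FancyCache -> AbstractPool -> SimpleStore -> SmartIndex -> SimpleTask -> SafeProxy -> TinyIndex -> FastPool -> object

L[AbstractGraph] = AbstractGraph + merge(L[SafeTask], L[SimpleStore], L[SimpleTask], [SafeTask SimpleStore SimpleTask])
  take SafeTask:  [SafeTask AbstractView FancyCache AbstractPool SafeProxy TinyIndex FastPool object] + [SimpleStore SmartIndex SimpleTask SafeProxy TinyIndex FastPool object] + [SimpleTask SafeProxy TinyIndex object] + [SafeTask SimpleStore SimpleTask]
  take AbstractView:  [AbstractView FancyCache AbstractPool SafeProxy TinyIndex FastPool object] + [SimpleStore SmartIndex SimpleTask SafeProxy TinyIndex FastPool object] + [SimpleTask SafeProxy TinyIndex object] + [SimpleStore SimpleTask]
  take FancyCache:  [FancyCache AbstractPool SafeProxy TinyIndex FastPool object] + [SimpleStore SmartIndex SimpleTask SafeProxy TinyIndex FastPool object] + [SimpleTask SafeProxy TinyIndex object] + [SimpleStore SimpleTask]
  take AbstractPool:  [AbstractPool SafeProxy TinyIndex FastPool object] + [SimpleStore SmartIndex SimpleTask SafeProxy TinyIndex FastPool object] + [SimpleTask SafeProxy TinyIndex object] + [SimpleStore SimpleTask]
  take SimpleStore:  [SafeProxy TinyIndex FastPool object] + [SimpleStore SmartIndex SimpleTask SafeProxy TinyIndex FastPool object] + [SimpleTask SafeProxy TinyIndex object] + [SimpleStore SimpleTask]
  take SmartIndex:  [SafeProxy TinyIndex FastPool object] + [SmartIndex SimpleTask SafeProxy TinyIndex FastPool object] + [SimpleTask SafeProxy TinyIndex object] + [SimpleTask]
  take SimpleTask:  [SafeProxy TinyIndex FastPool object] + [SimpleTask SafeProxy TinyIndex FastPool object] + [SimpleTask SafeProxy TinyIndex object] + [SimpleTask]
  take SafeProxy:  [SafeProxy TinyIndex FastPool object] + [SafeProxy TinyIndex FastPool object] + [SafeProxy TinyIndex object]
  take TinyIndex:  [TinyIndex FastPool object] + [TinyIndex FastPool object] + [TinyIndex object]
  take FastPool:  [FastPool object] + [FastPool object] + [object]
  take object:  [object] + [object] + [object]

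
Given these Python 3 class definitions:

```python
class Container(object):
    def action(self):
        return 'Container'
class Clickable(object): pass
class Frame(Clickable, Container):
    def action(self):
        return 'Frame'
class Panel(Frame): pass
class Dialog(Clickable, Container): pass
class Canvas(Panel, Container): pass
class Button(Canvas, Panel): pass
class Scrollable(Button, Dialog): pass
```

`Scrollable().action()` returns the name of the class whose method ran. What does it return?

L[Scrollable] = Scrollable + merge(L[Button], L[Dialog], [Button Dialog])
  take Button:  [Button Canvas Panel Frame Clickable Container object] + [Dialog Clickable Container object] + [Button Dialog]
  take Canvas:  [Canvas Panel Frame Clickable Container object] + [Dialog Clickable Container object] + [Dialog]
  take Panel:  [Panel Frame Clickable Container object] + [Dialog Clickable Container object] + [Dialog]
  take Frame:  [Frame Clickable Container object] + [Dialog Clickable Container object] + [Dialog]
  take Dialog:  [Clickable Container object] + [Dialog Clickable Container object] + [Dialog]
  take Clickable:  [Clickable Container object] + [Clickable Container object]
  take Container:  [Container object] + [Container object]
  take object:  [object] + [object]
MRO: Scrollable Button Canvas Panel Frame Dialog Clickable Container object
action is defined in: Container, Frame. First along the MRO is Frame.

Frame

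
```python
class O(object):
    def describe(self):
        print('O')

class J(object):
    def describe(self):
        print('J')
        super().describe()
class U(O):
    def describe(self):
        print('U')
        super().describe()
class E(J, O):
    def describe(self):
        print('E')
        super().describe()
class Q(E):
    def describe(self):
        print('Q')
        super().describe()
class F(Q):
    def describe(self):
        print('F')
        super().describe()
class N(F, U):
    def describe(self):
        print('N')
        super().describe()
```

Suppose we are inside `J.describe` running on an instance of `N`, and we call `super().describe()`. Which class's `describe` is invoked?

U

L[N] = N + merge(L[F], L[U], [F U])
  take F:  [F Q E J O object] + [U O object] + [F U]
  take Q:  [Q E J O object] + [U O object] + [U]
  take E:  [E J O object] + [U O object] + [U]
  take J:  [J O object] + [U O object] + [U]
  take U:  [O object] + [U O object] + [U]
  take O:  [O object] + [O object]
  take object:  [object] + [object]
MRO: N F Q E J U O object
super() in J.describe on a N instance goes to the class after J in N's MRO: U.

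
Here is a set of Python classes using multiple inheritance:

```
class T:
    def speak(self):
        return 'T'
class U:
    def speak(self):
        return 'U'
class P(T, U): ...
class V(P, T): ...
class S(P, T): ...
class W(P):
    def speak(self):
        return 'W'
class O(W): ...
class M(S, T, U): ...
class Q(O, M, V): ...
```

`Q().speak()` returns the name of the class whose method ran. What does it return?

L[Q] = Q + merge(L[O], L[M], L[V], [O M V])
  take O:  [O W P T U object] + [M S P T U object] + [V P T U object] + [O M V]
  take W:  [W P T U object] + [M S P T U object] + [V P T U object] + [M V]
  take M:  [P T U object] + [M S P T U object] + [V P T U object] + [M V]
  take S:  [P T U object] + [S P T U object] + [V P T U object] + [V]
  take V:  [P T U object] + [P T U object] + [V P T U object] + [V]
  take P:  [P T U object] + [P T U object] + [P T U object]
  take T:  [T U object] + [T U object] + [T U object]
  take U:  [U object] + [U object] + [U object]
  take object:  [object] + [object] + [object]
MRO: Q O W M S V P T U object
speak is defined in: T, U, W. First along the MRO is W.

W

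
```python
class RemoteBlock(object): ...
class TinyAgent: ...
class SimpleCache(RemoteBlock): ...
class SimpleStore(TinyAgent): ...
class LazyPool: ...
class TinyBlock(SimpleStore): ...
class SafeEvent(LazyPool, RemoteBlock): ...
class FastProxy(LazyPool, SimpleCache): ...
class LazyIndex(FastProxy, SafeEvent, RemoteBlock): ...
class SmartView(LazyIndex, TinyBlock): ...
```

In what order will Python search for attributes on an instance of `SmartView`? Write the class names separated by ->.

L[SmartView] = SmartView + merge(L[LazyIndex], L[TinyBlock], [LazyIndex TinyBlock])
  take LazyIndex:  [LazyIndex FastProxy SafeEvent LazyPool SimpleCache RemoteBlock object] + [TinyBlock SimpleStore TinyAgent object] + [LazyIndex TinyBlock]
  take FastProxy:  [FastProxy SafeEvent LazyPool SimpleCache RemoteBlock object] + [TinyBlock SimpleStore TinyAgent object] + [TinyBlock]
  take SafeEvent:  [SafeEvent LazyPool SimpleCache RemoteBlock object] + [TinyBlock SimpleStore TinyAgent object] + [TinyBlock]
  take LazyPool:  [LazyPool SimpleCache RemoteBlock object] + [TinyBlock SimpleStore TinyAgent object] + [TinyBlock]
  take SimpleCache:  [SimpleCache RemoteBlock object] + [TinyBlock SimpleStore TinyAgent object] + [TinyBlock]
  take RemoteBlock:  [RemoteBlock object] + [TinyBlock SimpleStore TinyAgent object] + [TinyBlock]
  take TinyBlock:  [object] + [TinyBlock SimpleStore TinyAgent object] + [TinyBlock]
  take SimpleStore:  [object] + [SimpleStore TinyAgent object]
  take TinyAgent:  [object] + [TinyAgent object]
  take object:  [object] + [object]

SmartView -> LazyIndex -> FastProxy -> SafeEvent -> LazyPool -> SimpleCache -> RemoteBlock -> TinyBlock -> SimpleStore -> TinyAgent -> object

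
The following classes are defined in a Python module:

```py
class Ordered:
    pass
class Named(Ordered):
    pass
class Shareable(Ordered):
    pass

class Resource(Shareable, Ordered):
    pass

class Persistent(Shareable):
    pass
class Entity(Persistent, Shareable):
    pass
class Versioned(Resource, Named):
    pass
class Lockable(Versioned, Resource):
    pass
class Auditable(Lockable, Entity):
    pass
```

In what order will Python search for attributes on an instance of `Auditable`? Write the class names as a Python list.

[Auditable, Lockable, Versioned, Resource, Entity, Persistent, Shareable, Named, Ordered, object]

L[Auditable] = Auditable + merge(L[Lockable], L[Entity], [Lockable Entity])
  take Lockable:  [Lockable Versioned Resource Shareable Named Ordered object] + [Entity Persistent Shareable Ordered object] + [Lockable Entity]
  take Versioned:  [Versioned Resource Shareable Named Ordered object] + [Entity Persistent Shareable Ordered object] + [Entity]
  take Resource:  [Resource Shareable Named Ordered object] + [Entity Persistent Shareable Ordered object] + [Entity]
  take Entity:  [Shareable Named Ordered object] + [Entity Persistent Shareable Ordered object] + [Entity]
  take Persistent:  [Shareable Named Ordered object] + [Persistent Shareable Ordered object]
  take Shareable:  [Shareable Named Ordered object] + [Shareable Ordered object]
  take Named:  [Named Ordered object] + [Ordered object]
  take Ordered:  [Ordered object] + [Ordered object]
  take object:  [object] + [object]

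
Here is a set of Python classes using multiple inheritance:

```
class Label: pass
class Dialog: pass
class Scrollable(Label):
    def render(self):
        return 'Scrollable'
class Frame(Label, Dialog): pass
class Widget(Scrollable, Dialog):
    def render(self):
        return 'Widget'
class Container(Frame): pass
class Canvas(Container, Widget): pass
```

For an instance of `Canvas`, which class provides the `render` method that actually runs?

L[Canvas] = Canvas + merge(L[Container], L[Widget], [Container Widget])
  take Container:  [Container Frame Label Dialog object] + [Widget Scrollable Label Dialog object] + [Container Widget]
  take Frame:  [Frame Label Dialog object] + [Widget Scrollable Label Dialog object] + [Widget]
  take Widget:  [Label Dialog object] + [Widget Scrollable Label Dialog object] + [Widget]
  take Scrollable:  [Label Dialog object] + [Scrollable Label Dialog object]
  take Label:  [Label Dialog object] + [Label Dialog object]
  take Dialog:  [Dialog object] + [Dialog object]
  take object:  [object] + [object]
MRO: Canvas Container Frame Widget Scrollable Label Dialog object
render is defined in: Scrollable, Widget. First along the MRO is Widget.

Widget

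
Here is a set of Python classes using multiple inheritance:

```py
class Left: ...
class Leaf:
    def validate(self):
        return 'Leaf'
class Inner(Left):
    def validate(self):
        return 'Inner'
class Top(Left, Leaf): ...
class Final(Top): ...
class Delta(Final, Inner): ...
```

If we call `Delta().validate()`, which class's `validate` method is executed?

L[Delta] = Delta + merge(L[Final], L[Inner], [Final Inner])
  take Final:  [Final Top Left Leaf object] + [Inner Left object] + [Final Inner]
  take Top:  [Top Left Leaf object] + [Inner Left object] + [Inner]
  take Inner:  [Left Leaf object] + [Inner Left object] + [Inner]
  take Left:  [Left Leaf object] + [Left object]
  take Leaf:  [Leaf object] + [object]
  take object:  [object] + [object]
MRO: Delta Final Top Inner Left Leaf object
validate is defined in: Inner, Leaf. First along the MRO is Inner.

Inner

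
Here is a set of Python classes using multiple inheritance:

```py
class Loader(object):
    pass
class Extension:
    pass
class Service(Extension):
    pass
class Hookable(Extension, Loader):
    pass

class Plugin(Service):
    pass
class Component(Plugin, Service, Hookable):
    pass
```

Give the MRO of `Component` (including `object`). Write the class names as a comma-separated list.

L[Component] = Component + merge(L[Plugin], L[Service], L[Hookable], [Plugin Service Hookable])
  take Plugin:  [Plugin Service Extension object] + [Service Extension object] + [Hookable Extension Loader object] + [Plugin Service Hookable]
  take Service:  [Service Extension object] + [Service Extension object] + [Hookable Extension Loader object] + [Service Hookable]
  take Hookable:  [Extension object] + [Extension object] + [Hookable Extension Loader object] + [Hookable]
  take Extension:  [Extension object] + [Extension object] + [Extension Loader object]
  take Loader:  [object] + [object] + [Loader object]
  take object:  [object] + [object] + [object]

Component, Plugin, Service, Hookable, Extension, Loader, object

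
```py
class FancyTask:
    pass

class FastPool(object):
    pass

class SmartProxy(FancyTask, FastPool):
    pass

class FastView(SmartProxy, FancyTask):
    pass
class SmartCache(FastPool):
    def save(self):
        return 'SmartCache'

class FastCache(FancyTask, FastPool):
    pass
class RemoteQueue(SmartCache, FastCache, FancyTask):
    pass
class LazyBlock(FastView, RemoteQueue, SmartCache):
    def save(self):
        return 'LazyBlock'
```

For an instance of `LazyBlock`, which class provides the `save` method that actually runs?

L[LazyBlock] = LazyBlock + merge(L[FastView], L[RemoteQueue], L[SmartCache], [FastView RemoteQueue SmartCache])
  take FastView:  [FastView SmartProxy FancyTask FastPool object] + [RemoteQueue SmartCache FastCache FancyTask FastPool object] + [SmartCache FastPool object] + [FastView RemoteQueue SmartCache]
  take SmartProxy:  [SmartProxy FancyTask FastPool object] + [RemoteQueue SmartCache FastCache FancyTask FastPool object] + [SmartCache FastPool object] + [RemoteQueue SmartCache]
  take RemoteQueue:  [FancyTask FastPool object] + [RemoteQueue SmartCache FastCache FancyTask FastPool object] + [SmartCache FastPool object] + [RemoteQueue SmartCache]
  take SmartCache:  [FancyTask FastPool object] + [SmartCache FastCache FancyTask FastPool object] + [SmartCache FastPool object] + [SmartCache]
  take FastCache:  [FancyTask FastPool object] + [FastCache FancyTask FastPool object] + [FastPool object]
  take FancyTask:  [FancyTask FastPool object] + [FancyTask FastPool object] + [FastPool object]
  take FastPool:  [FastPool object] + [FastPool object] + [FastPool object]
  take object:  [object] + [object] + [object]
MRO: LazyBlock FastView SmartProxy RemoteQueue SmartCache FastCache FancyTask FastPool object
save is defined in: LazyBlock, SmartCache. First along the MRO is LazyBlock.

LazyBlock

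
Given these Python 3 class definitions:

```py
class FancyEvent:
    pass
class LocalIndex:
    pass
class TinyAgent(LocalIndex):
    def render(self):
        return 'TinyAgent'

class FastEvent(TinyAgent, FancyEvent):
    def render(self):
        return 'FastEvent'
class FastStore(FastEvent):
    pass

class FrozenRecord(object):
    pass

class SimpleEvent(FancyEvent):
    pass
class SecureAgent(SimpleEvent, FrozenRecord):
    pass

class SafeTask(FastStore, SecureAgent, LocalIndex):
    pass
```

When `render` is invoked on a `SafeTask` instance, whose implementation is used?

L[SafeTask] = SafeTask + merge(L[FastStore], L[SecureAgent], L[LocalIndex], [FastStore SecureAgent LocalIndex])
  take FastStore:  [FastStore FastEvent TinyAgent LocalIndex FancyEvent object] + [SecureAgent SimpleEvent FancyEvent FrozenRecord object] + [LocalIndex object] + [FastStore SecureAgent LocalIndex]
  take FastEvent:  [FastEvent TinyAgent LocalIndex FancyEvent object] + [SecureAgent SimpleEvent FancyEvent FrozenRecord object] + [LocalIndex object] + [SecureAgent LocalIndex]
  take TinyAgent:  [TinyAgent LocalIndex FancyEvent object] + [SecureAgent SimpleEvent FancyEvent FrozenRecord object] + [LocalIndex object] + [SecureAgent LocalIndex]
  take SecureAgent:  [LocalIndex FancyEvent object] + [SecureAgent SimpleEvent FancyEvent FrozenRecord object] + [LocalIndex object] + [SecureAgent LocalIndex]
  take LocalIndex:  [LocalIndex FancyEvent object] + [SimpleEvent FancyEvent FrozenRecord object] + [LocalIndex object] + [LocalIndex]
  take SimpleEvent:  [FancyEvent object] + [SimpleEvent FancyEvent FrozenRecord object] + [object]
  take FancyEvent:  [FancyEvent object] + [FancyEvent FrozenRecord object] + [object]
  take FrozenRecord:  [object] + [FrozenRecord object] + [object]
  take object:  [object] + [object] + [object]
MRO: SafeTask FastStore FastEvent TinyAgent SecureAgent LocalIndex SimpleEvent FancyEvent FrozenRecord object
render is defined in: FastEvent, TinyAgent. First along the MRO is FastEvent.

FastEvent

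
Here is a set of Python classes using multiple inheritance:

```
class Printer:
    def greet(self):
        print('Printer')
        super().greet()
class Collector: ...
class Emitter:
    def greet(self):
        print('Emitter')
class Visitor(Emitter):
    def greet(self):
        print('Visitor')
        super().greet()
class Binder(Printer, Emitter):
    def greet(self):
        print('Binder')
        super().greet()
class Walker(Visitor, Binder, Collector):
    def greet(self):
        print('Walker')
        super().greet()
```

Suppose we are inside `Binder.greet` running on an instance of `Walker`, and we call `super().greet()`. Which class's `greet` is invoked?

Printer

L[Walker] = Walker + merge(L[Visitor], L[Binder], L[Collector], [Visitor Binder Collector])
  take Visitor:  [Visitor Emitter object] + [Binder Printer Emitter object] + [Collector object] + [Visitor Binder Collector]
  take Binder:  [Emitter object] + [Binder Printer Emitter object] + [Collector object] + [Binder Collector]
  take Printer:  [Emitter object] + [Printer Emitter object] + [Collector object] + [Collector]
  take Emitter:  [Emitter object] + [Emitter object] + [Collector object] + [Collector]
  take Collector:  [object] + [object] + [Collector object] + [Collector]
  take object:  [object] + [object] + [object]
MRO: Walker Visitor Binder Printer Emitter Collector object
super() in Binder.greet on a Walker instance goes to the class after Binder in Walker's MRO: Printer.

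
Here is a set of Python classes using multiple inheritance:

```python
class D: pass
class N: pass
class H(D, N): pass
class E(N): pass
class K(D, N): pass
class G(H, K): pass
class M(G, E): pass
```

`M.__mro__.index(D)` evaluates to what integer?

L[M] = M + merge(L[G], L[E], [G E])
  take G:  [G H K D N object] + [E N object] + [G E]
  take H:  [H K D N object] + [E N object] + [E]
  take K:  [K D N object] + [E N object] + [E]
  take D:  [D N object] + [E N object] + [E]
  take E:  [N object] + [E N object] + [E]
  take N:  [N object] + [N object]
  take object:  [object] + [object]
MRO: M G H K D E N object
D sits at index 4.

4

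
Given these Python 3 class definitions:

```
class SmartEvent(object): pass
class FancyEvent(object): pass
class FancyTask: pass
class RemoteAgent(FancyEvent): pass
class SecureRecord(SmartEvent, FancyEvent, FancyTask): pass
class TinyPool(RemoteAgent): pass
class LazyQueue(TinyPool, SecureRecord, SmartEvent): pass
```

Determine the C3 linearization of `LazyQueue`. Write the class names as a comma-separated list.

L[LazyQueue] = LazyQueue + merge(L[TinyPool], L[SecureRecord], L[SmartEvent], [TinyPool SecureRecord SmartEvent])
  take TinyPool:  [TinyPool RemoteAgent FancyEvent object] + [SecureRecord SmartEvent FancyEvent FancyTask object] + [SmartEvent object] + [TinyPool SecureRecord SmartEvent]
  take RemoteAgent:  [RemoteAgent FancyEvent object] + [SecureRecord SmartEvent FancyEvent FancyTask object] + [SmartEvent object] + [SecureRecord SmartEvent]
  take SecureRecord:  [FancyEvent object] + [SecureRecord SmartEvent FancyEvent FancyTask object] + [SmartEvent object] + [SecureRecord SmartEvent]
  take SmartEvent:  [FancyEvent object] + [SmartEvent FancyEvent FancyTask object] + [SmartEvent object] + [SmartEvent]
  take FancyEvent:  [FancyEvent object] + [FancyEvent FancyTask object] + [object]
  take FancyTask:  [object] + [FancyTask object] + [object]
  take object:  [object] + [object] + [object]

LazyQueue, TinyPool, RemoteAgent, SecureRecord, SmartEvent, FancyEvent, FancyTask, object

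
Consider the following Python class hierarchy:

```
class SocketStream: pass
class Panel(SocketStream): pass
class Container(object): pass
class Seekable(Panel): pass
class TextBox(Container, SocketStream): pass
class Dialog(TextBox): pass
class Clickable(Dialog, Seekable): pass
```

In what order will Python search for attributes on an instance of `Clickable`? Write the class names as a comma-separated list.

L[Clickable] = Clickable + merge(L[Dialog], L[Seekable], [Dialog Seekable])
  take Dialog:  [Dialog TextBox Container SocketStream object] + [Seekable Panel SocketStream object] + [Dialog Seekable]
  take TextBox:  [TextBox Container SocketStream object] + [Seekable Panel SocketStream object] + [Seekable]
  take Container:  [Container SocketStream object] + [Seekable Panel SocketStream object] + [Seekable]
  take Seekable:  [SocketStream object] + [Seekable Panel SocketStream object] + [Seekable]
  take Panel:  [SocketStream object] + [Panel SocketStream object]
  take SocketStream:  [SocketStream object] + [SocketStream object]
  take object:  [object] + [object]

Clickable, Dialog, TextBox, Container, Seekable, Panel, SocketStream, object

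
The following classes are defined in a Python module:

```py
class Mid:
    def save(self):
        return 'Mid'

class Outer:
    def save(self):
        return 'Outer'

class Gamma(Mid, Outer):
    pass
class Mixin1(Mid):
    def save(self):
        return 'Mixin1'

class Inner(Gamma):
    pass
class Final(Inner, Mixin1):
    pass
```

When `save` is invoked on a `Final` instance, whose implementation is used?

L[Final] = Final + merge(L[Inner], L[Mixin1], [Inner Mixin1])
  take Inner:  [Inner Gamma Mid Outer object] + [Mixin1 Mid object] + [Inner Mixin1]
  take Gamma:  [Gamma Mid Outer object] + [Mixin1 Mid object] + [Mixin1]
  take Mixin1:  [Mid Outer object] + [Mixin1 Mid object] + [Mixin1]
  take Mid:  [Mid Outer object] + [Mid object]
  take Outer:  [Outer object] + [object]
  take object:  [object] + [object]
MRO: Final Inner Gamma Mixin1 Mid Outer object
save is defined in: Mid, Mixin1, Outer. First along the MRO is Mixin1.

Mixin1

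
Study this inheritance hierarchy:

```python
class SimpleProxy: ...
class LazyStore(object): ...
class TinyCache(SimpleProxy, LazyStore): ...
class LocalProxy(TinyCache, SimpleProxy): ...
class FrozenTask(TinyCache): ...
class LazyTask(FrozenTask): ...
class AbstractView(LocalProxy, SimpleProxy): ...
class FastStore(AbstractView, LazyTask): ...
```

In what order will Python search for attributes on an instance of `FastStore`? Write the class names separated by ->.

L[FastStore] = FastStore + merge(L[AbstractView], L[LazyTask], [AbstractView LazyTask])
  take AbstractView:  [AbstractView LocalProxy TinyCache SimpleProxy LazyStore object] + [LazyTask FrozenTask TinyCache SimpleProxy LazyStore object] + [AbstractView LazyTask]
  take LocalProxy:  [LocalProxy TinyCache SimpleProxy LazyStore object] + [LazyTask FrozenTask TinyCache SimpleProxy LazyStore object] + [LazyTask]
  take LazyTask:  [TinyCache SimpleProxy LazyStore object] + [LazyTask FrozenTask TinyCache SimpleProxy LazyStore object] + [LazyTask]
  take FrozenTask:  [TinyCache SimpleProxy LazyStore object] + [FrozenTask TinyCache SimpleProxy LazyStore object]
  take TinyCache:  [TinyCache SimpleProxy LazyStore object] + [TinyCache SimpleProxy LazyStore object]
  take SimpleProxy:  [SimpleProxy LazyStore object] + [SimpleProxy LazyStore object]
  take LazyStore:  [LazyStore object] + [LazyStore object]
  take object:  [object] + [object]

FastStore -> AbstractView -> LocalProxy -> LazyTask -> FrozenTask -> TinyCache -> SimpleProxy -> LazyStore -> object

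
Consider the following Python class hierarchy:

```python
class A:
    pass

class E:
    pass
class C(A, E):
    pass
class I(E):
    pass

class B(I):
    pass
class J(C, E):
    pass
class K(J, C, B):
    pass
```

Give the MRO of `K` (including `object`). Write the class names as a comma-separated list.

K, J, C, A, B, I, E, object

L[K] = K + merge(L[J], L[C], L[B], [J C B])
  take J:  [J C A E object] + [C A E object] + [B I E object] + [J C B]
  take C:  [C A E object] + [C A E object] + [B I E object] + [C B]
  take A:  [A E object] + [A E object] + [B I E object] + [B]
  take B:  [E object] + [E object] + [B I E object] + [B]
  take I:  [E object] + [E object] + [I E object]
  take E:  [E object] + [E object] + [E object]
  take object:  [object] + [object] + [object]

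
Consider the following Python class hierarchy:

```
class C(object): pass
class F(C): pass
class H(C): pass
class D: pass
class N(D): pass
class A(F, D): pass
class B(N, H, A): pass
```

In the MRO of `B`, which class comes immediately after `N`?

L[B] = B + merge(L[N], L[H], L[A], [N H A])
  take N:  [N D object] + [H C object] + [A F C D object] + [N H A]
  take H:  [D object] + [H C object] + [A F C D object] + [H A]
  take A:  [D object] + [C object] + [A F C D object] + [A]
  take F:  [D object] + [C object] + [F C D object]
  take C:  [D object] + [C object] + [C D object]
  take D:  [D object] + [object] + [D object]
  take object:  [object] + [object] + [object]
MRO: B N H A F C D object
N is at position 1; next is H.

H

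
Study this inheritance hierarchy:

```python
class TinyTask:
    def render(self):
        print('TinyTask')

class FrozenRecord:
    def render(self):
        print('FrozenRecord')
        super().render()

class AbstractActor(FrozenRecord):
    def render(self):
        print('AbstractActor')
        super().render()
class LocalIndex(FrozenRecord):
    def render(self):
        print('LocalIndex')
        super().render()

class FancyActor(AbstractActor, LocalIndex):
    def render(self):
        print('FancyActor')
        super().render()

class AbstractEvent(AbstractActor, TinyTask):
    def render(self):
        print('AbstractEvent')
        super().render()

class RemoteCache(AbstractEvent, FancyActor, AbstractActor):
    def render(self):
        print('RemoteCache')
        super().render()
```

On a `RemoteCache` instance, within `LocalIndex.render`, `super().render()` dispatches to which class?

FrozenRecord

L[RemoteCache] = RemoteCache + merge(L[AbstractEvent], L[FancyActor], L[AbstractActor], [AbstractEvent FancyActor AbstractActor])
  take AbstractEvent:  [AbstractEvent AbstractActor FrozenRecord TinyTask object] + [FancyActor AbstractActor LocalIndex FrozenRecord object] + [AbstractActor FrozenRecord object] + [AbstractEvent FancyActor AbstractActor]
  take FancyActor:  [AbstractActor FrozenRecord TinyTask object] + [FancyActor AbstractActor LocalIndex FrozenRecord object] + [AbstractActor FrozenRecord object] + [FancyActor AbstractActor]
  take AbstractActor:  [AbstractActor FrozenRecord TinyTask object] + [AbstractActor LocalIndex FrozenRecord object] + [AbstractActor FrozenRecord object] + [AbstractActor]
  take LocalIndex:  [FrozenRecord TinyTask object] + [LocalIndex FrozenRecord object] + [FrozenRecord object]
  take FrozenRecord:  [FrozenRecord TinyTask object] + [FrozenRecord object] + [FrozenRecord object]
  take TinyTask:  [TinyTask object] + [object] + [object]
  take object:  [object] + [object] + [object]
MRO: RemoteCache AbstractEvent FancyActor AbstractActor LocalIndex FrozenRecord TinyTask object
super() in LocalIndex.render on a RemoteCache instance goes to the class after LocalIndex in RemoteCache's MRO: FrozenRecord.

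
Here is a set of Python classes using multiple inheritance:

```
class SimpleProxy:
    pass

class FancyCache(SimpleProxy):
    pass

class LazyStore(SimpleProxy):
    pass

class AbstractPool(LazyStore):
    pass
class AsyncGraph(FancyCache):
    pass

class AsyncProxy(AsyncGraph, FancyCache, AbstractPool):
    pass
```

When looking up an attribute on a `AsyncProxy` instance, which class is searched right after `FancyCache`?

L[AsyncProxy] = AsyncProxy + merge(L[AsyncGraph], L[FancyCache], L[AbstractPool], [AsyncGraph FancyCache AbstractPool])
  take AsyncGraph:  [AsyncGraph FancyCache SimpleProxy object] + [FancyCache SimpleProxy object] + [AbstractPool LazyStore SimpleProxy object] + [AsyncGraph FancyCache AbstractPool]
  take FancyCache:  [FancyCache SimpleProxy object] + [FancyCache SimpleProxy object] + [AbstractPool LazyStore SimpleProxy object] + [FancyCache AbstractPool]
  take AbstractPool:  [SimpleProxy object] + [SimpleProxy object] + [AbstractPool LazyStore SimpleProxy object] + [AbstractPool]
  take LazyStore:  [SimpleProxy object] + [SimpleProxy object] + [LazyStore SimpleProxy object]
  take SimpleProxy:  [SimpleProxy object] + [SimpleProxy object] + [SimpleProxy object]
  take object:  [object] + [object] + [object]
MRO: AsyncProxy AsyncGraph FancyCache AbstractPool LazyStore SimpleProxy object
FancyCache is at position 2; next is AbstractPool.

AbstractPool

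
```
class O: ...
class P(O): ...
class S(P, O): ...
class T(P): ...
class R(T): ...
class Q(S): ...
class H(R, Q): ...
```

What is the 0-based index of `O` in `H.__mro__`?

L[H] = H + merge(L[R], L[Q], [R Q])
  take R:  [R T P O object] + [Q S P O object] + [R Q]
  take T:  [T P O object] + [Q S P O object] + [Q]
  take Q:  [P O object] + [Q S P O object] + [Q]
  take S:  [P O object] + [S P O object]
  take P:  [P O object] + [P O object]
  take O:  [O object] + [O object]
  take object:  [object] + [object]
MRO: H R T Q S P O object
O sits at index 6.

6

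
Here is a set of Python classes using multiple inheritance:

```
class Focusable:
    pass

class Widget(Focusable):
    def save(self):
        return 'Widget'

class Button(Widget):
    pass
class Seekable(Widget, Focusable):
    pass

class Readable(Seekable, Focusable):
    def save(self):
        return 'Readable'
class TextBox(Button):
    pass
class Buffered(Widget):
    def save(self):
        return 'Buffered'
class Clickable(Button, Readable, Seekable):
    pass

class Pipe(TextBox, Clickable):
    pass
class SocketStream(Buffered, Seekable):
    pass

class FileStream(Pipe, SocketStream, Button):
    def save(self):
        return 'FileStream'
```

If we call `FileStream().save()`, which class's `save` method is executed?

L[FileStream] = FileStream + merge(L[Pipe], L[SocketStream], L[Button], [Pipe SocketStream Button])
  take Pipe:  [Pipe TextBox Clickable Button Readable Seekable Widget Focusable object] + [SocketStream Buffered Seekable Widget Focusable object] + [Button Widget Focusable object] + [Pipe SocketStream Button]
  take TextBox:  [TextBox Clickable Button Readable Seekable Widget Focusable object] + [SocketStream Buffered Seekable Widget Focusable object] + [Button Widget Focusable object] + [SocketStream Button]
  take Clickable:  [Clickable Button Readable Seekable Widget Focusable object] + [SocketStream Buffered Seekable Widget Focusable object] + [Button Widget Focusable object] + [SocketStream Button]
  take SocketStream:  [Button Readable Seekable Widget Focusable object] + [SocketStream Buffered Seekable Widget Focusable object] + [Button Widget Focusable object] + [SocketStream Button]
  take Button:  [Button Readable Seekable Widget Focusable object] + [Buffered Seekable Widget Focusable object] + [Button Widget Focusable object] + [Button]
  take Readable:  [Readable Seekable Widget Focusable object] + [Buffered Seekable Widget Focusable object] + [Widget Focusable object]
  take Buffered:  [Seekable Widget Focusable object] + [Buffered Seekable Widget Focusable object] + [Widget Focusable object]
  take Seekable:  [Seekable Widget Focusable object] + [Seekable Widget Focusable object] + [Widget Focusable object]
  take Widget:  [Widget Focusable object] + [Widget Focusable object] + [Widget Focusable object]
  take Focusable:  [Focusable object] + [Focusable object] + [Focusable object]
  take object:  [object] + [object] + [object]
MRO: FileStream Pipe TextBox Clickable SocketStream Button Readable Buffered Seekable Widget Focusable object
save is defined in: Buffered, FileStream, Readable, Widget. First along the MRO is FileStream.

FileStream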